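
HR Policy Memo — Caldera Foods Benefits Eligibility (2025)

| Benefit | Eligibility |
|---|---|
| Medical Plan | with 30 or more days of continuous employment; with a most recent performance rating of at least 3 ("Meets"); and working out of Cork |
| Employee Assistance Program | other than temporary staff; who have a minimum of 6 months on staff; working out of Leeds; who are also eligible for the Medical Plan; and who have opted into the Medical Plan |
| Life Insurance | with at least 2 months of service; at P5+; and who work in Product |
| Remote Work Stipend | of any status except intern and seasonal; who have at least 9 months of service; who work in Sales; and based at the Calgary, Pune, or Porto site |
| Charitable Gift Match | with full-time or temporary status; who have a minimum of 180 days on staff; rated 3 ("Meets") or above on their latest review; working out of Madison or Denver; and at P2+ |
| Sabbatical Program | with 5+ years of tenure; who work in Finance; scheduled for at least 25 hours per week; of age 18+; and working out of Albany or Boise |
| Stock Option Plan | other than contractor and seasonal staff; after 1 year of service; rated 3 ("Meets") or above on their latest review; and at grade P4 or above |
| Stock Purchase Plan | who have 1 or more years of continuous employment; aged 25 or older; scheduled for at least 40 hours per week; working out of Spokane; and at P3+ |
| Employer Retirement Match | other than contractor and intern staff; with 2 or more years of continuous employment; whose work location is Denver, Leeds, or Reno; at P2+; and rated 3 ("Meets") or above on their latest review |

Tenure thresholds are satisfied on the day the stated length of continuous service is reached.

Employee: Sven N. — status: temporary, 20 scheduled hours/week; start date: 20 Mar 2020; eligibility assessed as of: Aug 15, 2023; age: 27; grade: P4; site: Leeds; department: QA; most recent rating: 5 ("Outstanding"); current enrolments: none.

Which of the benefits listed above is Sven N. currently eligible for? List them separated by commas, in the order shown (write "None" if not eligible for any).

Stock Option Plan, Employer Retirement Match

Service from 20 Mar 2020 to Aug 15, 2023: 1243 days.
Medical Plan — service 1243 days ≥ 30 days ✓; rating 5 ≥ 3 ✓; site Leeds ✗ (not Cork) → not eligible.
Employee Assistance Program — status temporary ✗ (excluded) → not eligible.
Life Insurance — service 1243 days ≥ 2 months (≈60 days) ✓; grade P4 < P5 ✗ → not eligible.
Remote Work Stipend — status temporary ✓ (not excluded); service 1243 days ≥ 9 months (≈270 days) ✓; dept QA ✗ → not eligible.
Charitable Gift Match — status temporary ✓; service 1243 days ≥ 180 days ✓; rating 5 ≥ 3 ✓; site Leeds ✗ (not Madison or Denver) → not eligible.
Sabbatical Program — service 1243 days < 5 years (≈1825 days) ✗ → not eligible.
Stock Option Plan — status temporary ✓ (not excluded); service 1243 days ≥ 1 year (≈365 days) ✓; rating 5 ≥ 3 ✓; grade P4 ≥ P4 ✓ → eligible.
Stock Purchase Plan — service 1243 days ≥ 1 year (≈365 days) ✓; age 27 ≥ 25 ✓; 20 hrs/wk < 40 ✗ → not eligible.
Employer Retirement Match — status temporary ✓ (not excluded); service 1243 days ≥ 2 years (≈730 days) ✓; site Leeds ✓; grade P4 ≥ P2 ✓; rating 5 ≥ 3 ✓ → eligible.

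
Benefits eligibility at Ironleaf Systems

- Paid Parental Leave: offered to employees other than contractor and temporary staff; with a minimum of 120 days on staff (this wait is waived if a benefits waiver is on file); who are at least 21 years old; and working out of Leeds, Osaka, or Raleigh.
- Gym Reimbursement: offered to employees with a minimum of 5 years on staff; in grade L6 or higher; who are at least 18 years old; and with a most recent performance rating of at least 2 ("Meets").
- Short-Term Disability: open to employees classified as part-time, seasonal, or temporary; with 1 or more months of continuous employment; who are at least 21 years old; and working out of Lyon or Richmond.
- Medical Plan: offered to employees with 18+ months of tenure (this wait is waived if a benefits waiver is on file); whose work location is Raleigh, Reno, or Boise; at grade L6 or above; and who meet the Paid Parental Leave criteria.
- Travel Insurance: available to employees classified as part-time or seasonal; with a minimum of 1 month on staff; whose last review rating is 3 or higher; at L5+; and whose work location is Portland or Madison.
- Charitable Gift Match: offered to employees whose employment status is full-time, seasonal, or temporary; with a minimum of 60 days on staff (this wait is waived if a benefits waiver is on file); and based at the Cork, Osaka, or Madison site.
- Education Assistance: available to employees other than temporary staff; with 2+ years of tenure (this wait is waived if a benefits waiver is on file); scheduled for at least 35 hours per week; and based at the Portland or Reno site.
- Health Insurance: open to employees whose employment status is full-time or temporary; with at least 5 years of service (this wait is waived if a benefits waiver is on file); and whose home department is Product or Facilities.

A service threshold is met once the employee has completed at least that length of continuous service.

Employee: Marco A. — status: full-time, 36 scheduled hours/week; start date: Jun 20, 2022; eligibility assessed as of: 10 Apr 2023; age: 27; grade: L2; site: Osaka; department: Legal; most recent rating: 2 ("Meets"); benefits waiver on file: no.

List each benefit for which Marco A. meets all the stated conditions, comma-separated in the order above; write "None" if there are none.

Service from Jun 20, 2022 to 10 Apr 2023: 294 days.
Paid Parental Leave — status full-time ✓ (not excluded); no waiver, service 294 days ≥ 120 days ✓; age 27 ≥ 21 ✓; site Osaka ✓ → eligible.
Gym Reimbursement — service 294 days < 5 years (≈1825 days) ✗ → not eligible.
Short-Term Disability — status full-time ✗ (requires part-time, seasonal, or temporary) → not eligible.
Medical Plan — no waiver, service 294 days < 18 months (≈540 days) ✗ → not eligible.
Travel Insurance — status full-time ✗ (requires part-time or seasonal) → not eligible.
Charitable Gift Match — status full-time ✓; no waiver, service 294 days ≥ 60 days ✓; site Osaka ✓ → eligible.
Education Assistance — status full-time ✓ (not excluded); no waiver, service 294 days < 2 years (≈730 days) ✗ → not eligible.
Health Insurance — status full-time ✓; no waiver, service 294 days < 5 years (≈1825 days) ✗ → not eligible.

Paid Parental Leave, Charitable Gift Match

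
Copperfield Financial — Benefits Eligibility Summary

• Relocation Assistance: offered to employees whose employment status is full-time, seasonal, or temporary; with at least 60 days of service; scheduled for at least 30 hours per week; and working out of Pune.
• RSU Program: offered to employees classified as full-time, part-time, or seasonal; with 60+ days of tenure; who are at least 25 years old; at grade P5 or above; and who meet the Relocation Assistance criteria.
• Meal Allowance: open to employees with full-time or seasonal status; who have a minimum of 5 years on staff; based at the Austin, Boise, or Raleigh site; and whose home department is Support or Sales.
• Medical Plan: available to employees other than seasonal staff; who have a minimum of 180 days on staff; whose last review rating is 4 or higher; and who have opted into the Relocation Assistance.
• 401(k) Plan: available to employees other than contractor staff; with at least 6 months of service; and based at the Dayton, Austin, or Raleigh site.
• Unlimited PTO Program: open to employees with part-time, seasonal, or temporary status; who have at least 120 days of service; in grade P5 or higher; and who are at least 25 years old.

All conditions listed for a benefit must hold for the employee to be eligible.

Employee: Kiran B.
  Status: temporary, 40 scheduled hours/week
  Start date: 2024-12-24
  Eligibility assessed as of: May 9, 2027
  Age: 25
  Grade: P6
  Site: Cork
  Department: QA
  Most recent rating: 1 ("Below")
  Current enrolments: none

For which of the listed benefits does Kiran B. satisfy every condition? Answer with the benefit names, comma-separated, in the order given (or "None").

Service from 2024-12-24 to May 9, 2027: 866 days.
Relocation Assistance — status temporary ✓; service 866 days ≥ 60 days ✓; 40 hrs/wk ≥ 30 ✓; site Cork ✗ (not Pune) → not eligible.
RSU Program — status temporary ✗ (requires full-time, part-time, or seasonal) → not eligible.
Meal Allowance — status temporary ✗ (requires full-time or seasonal) → not eligible.
Medical Plan — status temporary ✓ (not excluded); service 866 days ≥ 180 days ✓; rating 1 < 4 ✗ → not eligible.
401(k) Plan — status temporary ✓ (not excluded); service 866 days ≥ 6 months (≈180 days) ✓; site Cork ✗ (not Dayton, Austin, or Raleigh) → not eligible.
Unlimited PTO Program — status temporary ✓; service 866 days ≥ 120 days ✓; grade P6 ≥ P5 ✓; age 25 ≥ 25 ✓ → eligible.

Unlimited PTO Program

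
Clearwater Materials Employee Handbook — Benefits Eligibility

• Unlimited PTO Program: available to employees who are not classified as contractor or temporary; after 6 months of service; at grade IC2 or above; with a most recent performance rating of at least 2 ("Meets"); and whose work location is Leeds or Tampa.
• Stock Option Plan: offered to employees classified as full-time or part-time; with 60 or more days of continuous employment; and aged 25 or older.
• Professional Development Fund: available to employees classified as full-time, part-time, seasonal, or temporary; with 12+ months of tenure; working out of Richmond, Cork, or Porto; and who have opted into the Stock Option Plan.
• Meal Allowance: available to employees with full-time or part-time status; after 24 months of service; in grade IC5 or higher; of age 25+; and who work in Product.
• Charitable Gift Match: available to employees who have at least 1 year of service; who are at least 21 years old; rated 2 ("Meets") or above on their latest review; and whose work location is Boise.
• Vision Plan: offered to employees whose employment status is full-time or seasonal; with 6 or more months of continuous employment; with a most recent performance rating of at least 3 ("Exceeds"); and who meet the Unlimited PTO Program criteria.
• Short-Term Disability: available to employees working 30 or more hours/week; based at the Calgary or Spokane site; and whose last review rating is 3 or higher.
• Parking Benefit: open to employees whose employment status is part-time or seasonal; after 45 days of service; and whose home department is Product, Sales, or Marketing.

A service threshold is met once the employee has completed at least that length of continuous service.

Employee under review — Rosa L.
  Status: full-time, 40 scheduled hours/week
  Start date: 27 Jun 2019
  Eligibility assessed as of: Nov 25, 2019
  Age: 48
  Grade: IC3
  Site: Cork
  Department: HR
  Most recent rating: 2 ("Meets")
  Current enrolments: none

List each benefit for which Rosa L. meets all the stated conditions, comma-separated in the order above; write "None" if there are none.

Service from 27 Jun 2019 to Nov 25, 2019: 151 days.
Unlimited PTO Program — status full-time ✓ (not excluded); service 151 days < 6 months (≈180 days) ✗ → not eligible.
Stock Option Plan — status full-time ✓; service 151 days ≥ 60 days ✓; age 48 ≥ 25 ✓ → eligible.
Professional Development Fund — status full-time ✓; service 151 days < 12 months (≈360 days) ✗ → not eligible.
Meal Allowance — status full-time ✓; service 151 days < 24 months (≈720 days) ✗ → not eligible.
Charitable Gift Match — service 151 days < 1 year (≈365 days) ✗ → not eligible.
Vision Plan — status full-time ✓; service 151 days < 6 months (≈180 days) ✗ → not eligible.
Short-Term Disability — 40 hrs/wk ≥ 30 ✓; site Cork ✗ (not Calgary or Spokane) → not eligible.
Parking Benefit — status full-time ✗ (requires part-time or seasonal) → not eligible.

Stock Option Plan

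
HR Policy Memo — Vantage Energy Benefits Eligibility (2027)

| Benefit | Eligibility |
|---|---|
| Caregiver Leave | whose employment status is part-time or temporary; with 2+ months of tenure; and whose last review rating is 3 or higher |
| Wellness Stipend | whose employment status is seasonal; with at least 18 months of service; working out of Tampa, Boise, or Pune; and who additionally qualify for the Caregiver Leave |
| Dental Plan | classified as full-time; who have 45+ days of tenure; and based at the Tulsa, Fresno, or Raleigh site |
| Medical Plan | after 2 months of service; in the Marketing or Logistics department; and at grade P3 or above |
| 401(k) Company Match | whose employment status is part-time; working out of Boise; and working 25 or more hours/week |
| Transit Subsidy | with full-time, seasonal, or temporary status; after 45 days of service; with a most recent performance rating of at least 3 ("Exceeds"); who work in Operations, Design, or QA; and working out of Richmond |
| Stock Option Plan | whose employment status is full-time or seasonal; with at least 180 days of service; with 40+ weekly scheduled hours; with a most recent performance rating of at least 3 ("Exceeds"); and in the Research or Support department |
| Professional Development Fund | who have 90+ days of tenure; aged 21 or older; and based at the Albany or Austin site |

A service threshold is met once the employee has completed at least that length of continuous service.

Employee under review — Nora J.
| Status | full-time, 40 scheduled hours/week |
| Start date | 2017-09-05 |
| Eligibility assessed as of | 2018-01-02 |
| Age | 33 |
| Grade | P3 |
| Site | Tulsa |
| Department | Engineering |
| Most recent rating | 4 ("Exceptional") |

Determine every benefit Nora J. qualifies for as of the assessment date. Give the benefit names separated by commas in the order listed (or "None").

Dental Plan

Service from 2017-09-05 to 2018-01-02: 119 days.
Caregiver Leave — status full-time ✗ (requires part-time or temporary) → not eligible.
Wellness Stipend — status full-time ✗ (requires seasonal) → not eligible.
Dental Plan — status full-time ✓; service 119 days ≥ 45 days ✓; site Tulsa ✓ → eligible.
Medical Plan — service 119 days ≥ 2 months (≈60 days) ✓; dept Engineering ✗ → not eligible.
401(k) Company Match — status full-time ✗ (requires part-time) → not eligible.
Transit Subsidy — status full-time ✓; service 119 days ≥ 45 days ✓; rating 4 ≥ 3 ✓; dept Engineering ✗ → not eligible.
Stock Option Plan — status full-time ✓; service 119 days < 180 days ✗ → not eligible.
Professional Development Fund — service 119 days ≥ 90 days ✓; age 33 ≥ 21 ✓; site Tulsa ✗ (not Albany or Austin) → not eligible.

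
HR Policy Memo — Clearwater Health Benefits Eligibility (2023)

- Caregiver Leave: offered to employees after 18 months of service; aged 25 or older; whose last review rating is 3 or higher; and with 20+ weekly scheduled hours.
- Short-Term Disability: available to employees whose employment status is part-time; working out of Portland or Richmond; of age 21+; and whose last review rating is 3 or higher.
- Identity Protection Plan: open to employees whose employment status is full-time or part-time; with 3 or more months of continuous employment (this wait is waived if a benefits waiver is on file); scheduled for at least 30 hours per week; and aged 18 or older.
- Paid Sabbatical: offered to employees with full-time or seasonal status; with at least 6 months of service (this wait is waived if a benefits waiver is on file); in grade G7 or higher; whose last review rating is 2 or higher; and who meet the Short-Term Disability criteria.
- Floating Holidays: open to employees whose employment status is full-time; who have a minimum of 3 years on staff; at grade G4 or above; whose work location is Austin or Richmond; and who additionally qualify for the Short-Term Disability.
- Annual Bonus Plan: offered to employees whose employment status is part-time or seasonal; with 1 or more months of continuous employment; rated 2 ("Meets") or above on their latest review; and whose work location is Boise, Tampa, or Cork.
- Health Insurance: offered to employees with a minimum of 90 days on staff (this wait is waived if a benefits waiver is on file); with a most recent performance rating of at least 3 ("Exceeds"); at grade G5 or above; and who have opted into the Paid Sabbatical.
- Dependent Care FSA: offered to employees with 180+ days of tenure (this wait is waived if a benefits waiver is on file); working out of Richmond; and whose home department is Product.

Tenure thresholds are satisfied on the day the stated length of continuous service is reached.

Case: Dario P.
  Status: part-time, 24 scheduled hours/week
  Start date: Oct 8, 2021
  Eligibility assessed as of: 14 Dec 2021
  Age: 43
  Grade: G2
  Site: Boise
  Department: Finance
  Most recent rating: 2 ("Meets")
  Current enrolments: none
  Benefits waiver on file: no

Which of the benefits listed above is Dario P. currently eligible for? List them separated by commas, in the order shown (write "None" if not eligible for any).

Service from Oct 8, 2021 to 14 Dec 2021: 67 days.
Caregiver Leave — service 67 days < 18 months (≈540 days) ✗ → not eligible.
Short-Term Disability — status part-time ✓; site Boise ✗ (not Portland or Richmond) → not eligible.
Identity Protection Plan — status part-time ✓; no waiver, service 67 days < 3 months (≈90 days) ✗ → not eligible.
Paid Sabbatical — status part-time ✗ (requires full-time or seasonal) → not eligible.
Floating Holidays — status part-time ✗ (requires full-time) → not eligible.
Annual Bonus Plan — status part-time ✓; service 67 days ≥ 1 month (≈30 days) ✓; rating 2 ≥ 2 ✓; site Boise ✓ → eligible.
Health Insurance — no waiver, service 67 days < 90 days ✗ → not eligible.
Dependent Care FSA — no waiver, service 67 days < 180 days ✗ → not eligible.

Annual Bonus Plan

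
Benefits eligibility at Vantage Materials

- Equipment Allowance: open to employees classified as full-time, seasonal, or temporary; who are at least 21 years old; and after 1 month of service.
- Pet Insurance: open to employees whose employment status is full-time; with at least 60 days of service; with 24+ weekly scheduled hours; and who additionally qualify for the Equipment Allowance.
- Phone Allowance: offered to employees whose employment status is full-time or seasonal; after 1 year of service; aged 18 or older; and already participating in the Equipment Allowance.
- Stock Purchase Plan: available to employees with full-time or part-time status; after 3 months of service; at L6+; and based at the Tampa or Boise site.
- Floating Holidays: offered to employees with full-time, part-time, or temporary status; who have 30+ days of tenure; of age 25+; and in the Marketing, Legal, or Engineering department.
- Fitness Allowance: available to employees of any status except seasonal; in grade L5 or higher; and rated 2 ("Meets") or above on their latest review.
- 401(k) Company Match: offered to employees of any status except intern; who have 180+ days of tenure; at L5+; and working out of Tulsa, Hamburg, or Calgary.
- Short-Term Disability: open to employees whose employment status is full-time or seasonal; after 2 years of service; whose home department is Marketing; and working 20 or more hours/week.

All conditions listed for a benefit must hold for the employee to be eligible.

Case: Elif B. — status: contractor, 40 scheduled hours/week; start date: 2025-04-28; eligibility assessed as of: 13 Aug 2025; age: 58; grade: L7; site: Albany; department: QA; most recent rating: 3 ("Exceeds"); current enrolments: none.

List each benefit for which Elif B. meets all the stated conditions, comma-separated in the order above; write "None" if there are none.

Fitness Allowance

Service from 2025-04-28 to 13 Aug 2025: 107 days.
Equipment Allowance — status contractor ✗ (requires full-time, seasonal, or temporary) → not eligible.
Pet Insurance — status contractor ✗ (requires full-time) → not eligible.
Phone Allowance — status contractor ✗ (requires full-time or seasonal) → not eligible.
Stock Purchase Plan — status contractor ✗ (requires full-time or part-time) → not eligible.
Floating Holidays — status contractor ✗ (requires full-time, part-time, or temporary) → not eligible.
Fitness Allowance — status contractor ✓ (not excluded); grade L7 ≥ L5 ✓; rating 3 ≥ 2 ✓ → eligible.
401(k) Company Match — status contractor ✓ (not excluded); service 107 days < 180 days ✗ → not eligible.
Short-Term Disability — status contractor ✗ (requires full-time or seasonal) → not eligible.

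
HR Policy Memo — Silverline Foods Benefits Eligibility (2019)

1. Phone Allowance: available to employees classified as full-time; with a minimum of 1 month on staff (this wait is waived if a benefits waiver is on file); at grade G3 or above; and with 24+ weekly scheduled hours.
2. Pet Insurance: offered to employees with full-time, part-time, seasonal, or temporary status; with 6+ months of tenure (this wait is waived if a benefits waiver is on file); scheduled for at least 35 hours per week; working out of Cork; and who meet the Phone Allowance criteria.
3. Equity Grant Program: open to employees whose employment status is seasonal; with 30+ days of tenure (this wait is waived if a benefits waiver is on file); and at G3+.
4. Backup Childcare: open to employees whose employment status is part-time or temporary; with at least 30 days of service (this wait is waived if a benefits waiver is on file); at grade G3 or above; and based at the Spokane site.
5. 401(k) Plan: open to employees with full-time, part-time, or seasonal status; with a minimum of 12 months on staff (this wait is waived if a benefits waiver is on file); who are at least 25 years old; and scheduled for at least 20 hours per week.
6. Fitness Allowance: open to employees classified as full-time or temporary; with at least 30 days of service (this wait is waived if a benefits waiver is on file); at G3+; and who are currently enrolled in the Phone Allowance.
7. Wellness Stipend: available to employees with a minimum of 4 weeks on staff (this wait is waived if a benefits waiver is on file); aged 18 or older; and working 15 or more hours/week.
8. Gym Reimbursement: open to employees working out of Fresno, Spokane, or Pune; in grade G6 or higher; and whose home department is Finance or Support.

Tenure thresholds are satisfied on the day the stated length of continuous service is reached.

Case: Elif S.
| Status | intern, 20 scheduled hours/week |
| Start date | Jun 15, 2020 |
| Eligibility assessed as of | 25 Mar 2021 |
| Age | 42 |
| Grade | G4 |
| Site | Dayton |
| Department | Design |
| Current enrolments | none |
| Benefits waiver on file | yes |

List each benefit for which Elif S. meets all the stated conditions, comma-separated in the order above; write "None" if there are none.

Wellness Stipend

Service from Jun 15, 2020 to 25 Mar 2021: 283 days.
Phone Allowance — status intern ✗ (requires full-time) → not eligible.
Pet Insurance — status intern ✗ (requires full-time, part-time, seasonal, or temporary) → not eligible.
Equity Grant Program — status intern ✗ (requires seasonal) → not eligible.
Backup Childcare — status intern ✗ (requires part-time or temporary) → not eligible.
401(k) Plan — status intern ✗ (requires full-time, part-time, or seasonal) → not eligible.
Fitness Allowance — status intern ✗ (requires full-time or temporary) → not eligible.
Wellness Stipend — benefits waiver on file ✓; age 42 ≥ 18 ✓; 20 hrs/wk ≥ 15 ✓ → eligible.
Gym Reimbursement — site Dayton ✗ (not Fresno, Spokane, or Pune) → not eligible.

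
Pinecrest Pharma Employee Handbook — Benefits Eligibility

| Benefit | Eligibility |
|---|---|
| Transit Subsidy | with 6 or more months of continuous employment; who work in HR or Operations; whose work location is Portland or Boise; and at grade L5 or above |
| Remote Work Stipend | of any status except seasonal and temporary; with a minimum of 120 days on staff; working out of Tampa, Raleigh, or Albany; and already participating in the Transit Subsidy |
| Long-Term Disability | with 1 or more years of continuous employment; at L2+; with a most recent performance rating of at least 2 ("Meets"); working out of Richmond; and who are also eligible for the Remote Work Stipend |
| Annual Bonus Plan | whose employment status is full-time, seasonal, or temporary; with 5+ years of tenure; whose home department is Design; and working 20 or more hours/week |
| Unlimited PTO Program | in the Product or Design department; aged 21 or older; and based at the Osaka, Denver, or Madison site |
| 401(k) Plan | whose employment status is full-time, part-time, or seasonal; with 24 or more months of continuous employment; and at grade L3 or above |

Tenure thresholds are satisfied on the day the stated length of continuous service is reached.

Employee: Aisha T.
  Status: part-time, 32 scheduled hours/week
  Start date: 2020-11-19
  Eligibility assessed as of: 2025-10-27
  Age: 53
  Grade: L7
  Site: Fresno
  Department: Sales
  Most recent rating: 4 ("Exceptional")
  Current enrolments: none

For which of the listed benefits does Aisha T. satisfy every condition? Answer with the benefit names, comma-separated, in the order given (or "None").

401(k) Plan

Service from 2020-11-19 to 2025-10-27: 1803 days.
Transit Subsidy — service 1803 days ≥ 6 months (≈180 days) ✓; dept Sales ✗ → not eligible.
Remote Work Stipend — status part-time ✓ (not excluded); service 1803 days ≥ 120 days ✓; site Fresno ✗ (not Tampa, Raleigh, or Albany) → not eligible.
Long-Term Disability — service 1803 days ≥ 1 year (≈365 days) ✓; grade L7 ≥ L2 ✓; rating 4 ≥ 2 ✓; site Fresno ✗ (not Richmond) → not eligible.
Annual Bonus Plan — status part-time ✗ (requires full-time, seasonal, or temporary) → not eligible.
Unlimited PTO Program — dept Sales ✗ → not eligible.
401(k) Plan — status part-time ✓; service 1803 days ≥ 24 months (≈720 days) ✓; grade L7 ≥ L3 ✓ → eligible.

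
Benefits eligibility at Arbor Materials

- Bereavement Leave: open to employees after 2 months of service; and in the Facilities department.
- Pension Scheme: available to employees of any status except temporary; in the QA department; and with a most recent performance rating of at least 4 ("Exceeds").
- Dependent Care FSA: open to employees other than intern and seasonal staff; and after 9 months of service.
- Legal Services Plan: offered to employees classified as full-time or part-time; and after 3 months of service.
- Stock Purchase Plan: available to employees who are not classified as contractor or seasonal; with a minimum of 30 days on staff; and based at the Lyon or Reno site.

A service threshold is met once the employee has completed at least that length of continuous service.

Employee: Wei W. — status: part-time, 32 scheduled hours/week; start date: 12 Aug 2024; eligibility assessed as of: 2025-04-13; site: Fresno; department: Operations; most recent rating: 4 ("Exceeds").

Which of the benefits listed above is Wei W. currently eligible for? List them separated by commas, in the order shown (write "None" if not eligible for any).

Service from 12 Aug 2024 to 2025-04-13: 244 days.
Bereavement Leave — service 244 days ≥ 2 months (≈60 days) ✓; dept Operations ✗ → not eligible.
Pension Scheme — status part-time ✓ (not excluded); dept Operations ✗ → not eligible.
Dependent Care FSA — status part-time ✓ (not excluded); service 244 days < 9 months (≈270 days) ✗ → not eligible.
Legal Services Plan — status part-time ✓; service 244 days ≥ 3 months (≈90 days) ✓ → eligible.
Stock Purchase Plan — status part-time ✓ (not excluded); service 244 days ≥ 30 days ✓; site Fresno ✗ (not Lyon or Reno) → not eligible.

Legal Services Plan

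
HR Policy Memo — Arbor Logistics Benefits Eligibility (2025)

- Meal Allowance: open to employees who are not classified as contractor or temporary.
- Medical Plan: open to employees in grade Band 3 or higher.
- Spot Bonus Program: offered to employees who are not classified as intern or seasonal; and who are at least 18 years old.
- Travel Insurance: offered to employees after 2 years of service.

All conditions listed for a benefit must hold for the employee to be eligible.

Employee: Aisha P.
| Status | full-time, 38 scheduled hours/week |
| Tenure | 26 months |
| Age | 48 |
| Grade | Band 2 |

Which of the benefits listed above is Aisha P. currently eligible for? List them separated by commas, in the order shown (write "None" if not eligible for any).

Meal Allowance — status full-time ✓ (not excluded) → eligible.
Medical Plan — grade Band 2 < Band 3 ✗ → not eligible.
Spot Bonus Program — status full-time ✓ (not excluded); age 48 ≥ 18 ✓ → eligible.
Travel Insurance — service 26 months ≥ 2 years (≈730 days) ✓ → eligible.

Meal Allowance, Spot Bonus Program, Travel Insurance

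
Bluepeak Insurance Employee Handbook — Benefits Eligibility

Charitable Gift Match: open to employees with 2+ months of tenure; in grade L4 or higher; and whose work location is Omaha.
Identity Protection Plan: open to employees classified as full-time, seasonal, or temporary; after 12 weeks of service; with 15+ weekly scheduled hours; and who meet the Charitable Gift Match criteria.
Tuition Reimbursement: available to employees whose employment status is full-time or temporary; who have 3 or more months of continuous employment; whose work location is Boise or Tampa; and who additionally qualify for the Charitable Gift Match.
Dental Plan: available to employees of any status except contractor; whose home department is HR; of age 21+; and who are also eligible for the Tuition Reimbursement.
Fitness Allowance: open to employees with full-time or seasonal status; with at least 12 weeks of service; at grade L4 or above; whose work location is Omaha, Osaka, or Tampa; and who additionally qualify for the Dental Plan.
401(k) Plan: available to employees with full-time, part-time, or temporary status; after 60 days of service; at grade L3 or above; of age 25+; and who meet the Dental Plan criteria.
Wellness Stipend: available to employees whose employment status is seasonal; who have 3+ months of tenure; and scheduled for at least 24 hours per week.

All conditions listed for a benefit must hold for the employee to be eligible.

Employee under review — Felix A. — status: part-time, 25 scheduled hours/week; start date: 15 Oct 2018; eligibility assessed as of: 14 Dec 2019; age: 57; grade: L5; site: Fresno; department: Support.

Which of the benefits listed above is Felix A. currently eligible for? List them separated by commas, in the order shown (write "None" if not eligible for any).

Service from 15 Oct 2018 to 14 Dec 2019: 425 days.
Charitable Gift Match — service 425 days ≥ 2 months (≈60 days) ✓; grade L5 ≥ L4 ✓; site Fresno ✗ (not Omaha) → not eligible.
Identity Protection Plan — status part-time ✗ (requires full-time, seasonal, or temporary) → not eligible.
Tuition Reimbursement — status part-time ✗ (requires full-time or temporary) → not eligible.
Dental Plan — status part-time ✓ (not excluded); dept Support ✗ → not eligible.
Fitness Allowance — status part-time ✗ (requires full-time or seasonal) → not eligible.
401(k) Plan — status part-time ✓; service 425 days ≥ 60 days ✓; grade L5 ≥ L3 ✓; age 57 ≥ 25 ✓; not eligible for Dental Plan ✗ → not eligible.
Wellness Stipend — status part-time ✗ (requires seasonal) → not eligible.

None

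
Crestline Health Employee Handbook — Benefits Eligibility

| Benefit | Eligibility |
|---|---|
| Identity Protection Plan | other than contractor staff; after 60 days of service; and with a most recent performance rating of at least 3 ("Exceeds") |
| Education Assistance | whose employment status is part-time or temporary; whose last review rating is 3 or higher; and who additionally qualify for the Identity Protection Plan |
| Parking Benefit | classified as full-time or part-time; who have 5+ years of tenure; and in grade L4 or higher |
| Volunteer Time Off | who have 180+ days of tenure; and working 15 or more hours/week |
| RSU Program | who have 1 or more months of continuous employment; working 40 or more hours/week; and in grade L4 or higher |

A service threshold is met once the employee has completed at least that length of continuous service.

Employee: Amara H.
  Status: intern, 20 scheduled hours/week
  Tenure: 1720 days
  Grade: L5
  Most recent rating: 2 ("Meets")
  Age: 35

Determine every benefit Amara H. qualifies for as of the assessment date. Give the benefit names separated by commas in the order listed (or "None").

Identity Protection Plan — status intern ✓ (not excluded); service 1720 days ≥ 60 days ✓; rating 2 < 3 ✗ → not eligible.
Education Assistance — status intern ✗ (requires part-time or temporary) → not eligible.
Parking Benefit — status intern ✗ (requires full-time or part-time) → not eligible.
Volunteer Time Off — service 1720 days ≥ 180 days ✓; 20 hrs/wk ≥ 15 ✓ → eligible.
RSU Program — service 1720 days ≥ 1 month (≈30 days) ✓; 20 hrs/wk < 40 ✗ → not eligible.

Volunteer Time Off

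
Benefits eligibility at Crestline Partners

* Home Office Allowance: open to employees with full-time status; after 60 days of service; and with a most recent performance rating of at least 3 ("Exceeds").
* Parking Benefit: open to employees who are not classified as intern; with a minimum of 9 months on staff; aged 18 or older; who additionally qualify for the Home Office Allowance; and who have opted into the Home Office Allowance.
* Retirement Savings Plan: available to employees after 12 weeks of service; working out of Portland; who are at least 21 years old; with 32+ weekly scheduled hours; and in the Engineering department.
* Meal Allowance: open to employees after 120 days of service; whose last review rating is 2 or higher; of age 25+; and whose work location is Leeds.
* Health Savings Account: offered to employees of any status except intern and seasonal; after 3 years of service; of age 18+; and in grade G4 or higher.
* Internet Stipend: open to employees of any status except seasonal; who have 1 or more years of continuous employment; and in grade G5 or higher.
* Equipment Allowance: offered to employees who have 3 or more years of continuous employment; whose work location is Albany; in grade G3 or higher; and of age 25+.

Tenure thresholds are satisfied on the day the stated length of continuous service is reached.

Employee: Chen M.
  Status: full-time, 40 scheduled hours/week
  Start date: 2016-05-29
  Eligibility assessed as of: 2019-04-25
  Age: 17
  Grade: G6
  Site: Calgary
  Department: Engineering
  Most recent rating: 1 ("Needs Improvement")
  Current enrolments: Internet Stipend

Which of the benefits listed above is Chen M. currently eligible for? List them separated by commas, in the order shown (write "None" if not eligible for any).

Internet Stipend

Service from 2016-05-29 to 2019-04-25: 1061 days.
Home Office Allowance — status full-time ✓; service 1061 days ≥ 60 days ✓; rating 1 < 3 ✗ → not eligible.
Parking Benefit — status full-time ✓ (not excluded); service 1061 days ≥ 9 months (≈270 days) ✓; age 17 < 18 ✗ → not eligible.
Retirement Savings Plan — service 1061 days ≥ 12 weeks (≈84 days) ✓; site Calgary ✗ (not Portland) → not eligible.
Meal Allowance — service 1061 days ≥ 120 days ✓; rating 1 < 2 ✗ → not eligible.
Health Savings Account — status full-time ✓ (not excluded); service 1061 days < 3 years (≈1095 days) ✗ → not eligible.
Internet Stipend — status full-time ✓ (not excluded); service 1061 days ≥ 1 year (≈365 days) ✓; grade G6 ≥ G5 ✓ → eligible.
Equipment Allowance — service 1061 days < 3 years (≈1095 days) ✗ → not eligible.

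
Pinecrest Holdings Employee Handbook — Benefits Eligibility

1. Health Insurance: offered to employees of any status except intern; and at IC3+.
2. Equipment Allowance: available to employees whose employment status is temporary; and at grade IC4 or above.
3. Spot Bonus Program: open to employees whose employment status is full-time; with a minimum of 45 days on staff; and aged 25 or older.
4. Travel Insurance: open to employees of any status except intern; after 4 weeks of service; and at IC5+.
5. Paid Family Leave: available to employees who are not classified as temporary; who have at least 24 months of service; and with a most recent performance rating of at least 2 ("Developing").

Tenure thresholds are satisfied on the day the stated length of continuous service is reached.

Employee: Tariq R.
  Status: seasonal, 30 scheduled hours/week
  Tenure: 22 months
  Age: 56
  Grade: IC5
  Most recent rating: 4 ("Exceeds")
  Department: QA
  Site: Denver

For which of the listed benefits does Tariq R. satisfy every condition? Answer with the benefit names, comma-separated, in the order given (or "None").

Health Insurance — status seasonal ✓ (not excluded); grade IC5 ≥ IC3 ✓ → eligible.
Equipment Allowance — status seasonal ✗ (requires temporary) → not eligible.
Spot Bonus Program — status seasonal ✗ (requires full-time) → not eligible.
Travel Insurance — status seasonal ✓ (not excluded); service 22 months ≥ 4 weeks (≈28 days) ✓; grade IC5 ≥ IC5 ✓ → eligible.
Paid Family Leave — status seasonal ✓ (not excluded); service 22 months < 24 months ✗ → not eligible.

Health Insurance, Travel Insurance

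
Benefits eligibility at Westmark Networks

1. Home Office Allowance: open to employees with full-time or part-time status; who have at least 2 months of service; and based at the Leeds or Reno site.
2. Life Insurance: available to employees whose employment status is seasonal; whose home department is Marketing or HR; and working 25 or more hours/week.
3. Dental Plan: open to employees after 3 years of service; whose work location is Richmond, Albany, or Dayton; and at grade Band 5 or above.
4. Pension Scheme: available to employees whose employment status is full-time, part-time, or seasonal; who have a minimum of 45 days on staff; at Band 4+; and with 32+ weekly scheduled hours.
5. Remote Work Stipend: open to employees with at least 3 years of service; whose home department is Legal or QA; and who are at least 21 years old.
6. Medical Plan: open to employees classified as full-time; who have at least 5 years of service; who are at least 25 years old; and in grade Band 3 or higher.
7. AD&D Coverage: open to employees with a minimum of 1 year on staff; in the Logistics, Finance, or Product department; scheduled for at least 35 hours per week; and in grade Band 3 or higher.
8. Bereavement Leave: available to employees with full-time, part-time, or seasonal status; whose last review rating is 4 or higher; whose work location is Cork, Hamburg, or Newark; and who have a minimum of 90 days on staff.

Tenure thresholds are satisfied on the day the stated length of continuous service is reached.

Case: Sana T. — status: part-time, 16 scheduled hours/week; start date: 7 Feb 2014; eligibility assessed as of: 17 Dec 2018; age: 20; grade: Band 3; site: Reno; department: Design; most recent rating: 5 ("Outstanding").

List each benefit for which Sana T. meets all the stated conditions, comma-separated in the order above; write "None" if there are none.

Home Office Allowance

Service from 7 Feb 2014 to 17 Dec 2018: 1774 days.
Home Office Allowance — status part-time ✓; service 1774 days ≥ 2 months (≈60 days) ✓; site Reno ✓ → eligible.
Life Insurance — status part-time ✗ (requires seasonal) → not eligible.
Dental Plan — service 1774 days ≥ 3 years (≈1095 days) ✓; site Reno ✗ (not Richmond, Albany, or Dayton) → not eligible.
Pension Scheme — status part-time ✓; service 1774 days ≥ 45 days ✓; grade Band 3 < Band 4 ✗ → not eligible.
Remote Work Stipend — service 1774 days ≥ 3 years (≈1095 days) ✓; dept Design ✗ → not eligible.
Medical Plan — status part-time ✗ (requires full-time) → not eligible.
AD&D Coverage — service 1774 days ≥ 1 year (≈365 days) ✓; dept Design ✗ → not eligible.
Bereavement Leave — status part-time ✓; rating 5 ≥ 4 ✓; site Reno ✗ (not Cork, Hamburg, or Newark) → not eligible.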